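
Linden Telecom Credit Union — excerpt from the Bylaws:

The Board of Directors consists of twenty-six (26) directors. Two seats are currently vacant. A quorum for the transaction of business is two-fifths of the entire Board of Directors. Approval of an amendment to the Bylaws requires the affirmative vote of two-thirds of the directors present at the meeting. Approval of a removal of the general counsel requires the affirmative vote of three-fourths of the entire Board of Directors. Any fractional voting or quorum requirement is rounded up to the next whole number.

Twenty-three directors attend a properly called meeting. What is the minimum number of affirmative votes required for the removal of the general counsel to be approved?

The removal of the general counsel requires three-fourths of the entire Board of Directors (26).
3/4 of 26 = 19.50, rounded up to 20.

20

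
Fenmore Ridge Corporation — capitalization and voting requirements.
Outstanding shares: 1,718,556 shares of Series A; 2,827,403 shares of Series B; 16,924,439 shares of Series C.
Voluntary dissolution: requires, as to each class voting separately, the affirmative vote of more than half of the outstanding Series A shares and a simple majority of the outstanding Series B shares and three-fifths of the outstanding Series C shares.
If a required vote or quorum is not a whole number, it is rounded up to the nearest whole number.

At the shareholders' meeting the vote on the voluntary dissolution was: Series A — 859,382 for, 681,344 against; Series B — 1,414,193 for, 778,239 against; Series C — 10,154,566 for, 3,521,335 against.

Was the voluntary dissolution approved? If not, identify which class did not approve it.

Series A: a majority of 1718556 is 859279; 859,279 required, 859,382 in favor — approved.
Series B: a majority of 2827403 is 1413702; 1,413,702 required, 1,414,193 in favor — approved.
Series C: 3/5 of 16924439 = 10154663.40, rounded up to 10154664; 10,154,664 required, 10,154,566 in favor — not approved.

Not approved — the Series C shares did not give the required vote.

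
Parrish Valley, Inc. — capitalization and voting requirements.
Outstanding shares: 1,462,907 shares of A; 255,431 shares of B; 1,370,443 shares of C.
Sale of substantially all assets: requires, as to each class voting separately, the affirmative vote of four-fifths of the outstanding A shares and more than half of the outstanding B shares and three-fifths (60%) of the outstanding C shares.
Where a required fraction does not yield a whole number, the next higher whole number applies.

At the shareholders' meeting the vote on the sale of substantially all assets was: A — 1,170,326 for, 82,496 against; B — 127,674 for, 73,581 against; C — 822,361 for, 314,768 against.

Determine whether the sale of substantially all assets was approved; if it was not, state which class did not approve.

Not approved — the B shares did not give the required vote.

A: 4/5 of 1462907 = 1170325.60, rounded up to 1170326; 1,170,326 required, 1,170,326 in favor — approved.
B: a majority of 255431 is 127716; 127,716 required, 127,674 in favor — not approved.
C: 3/5 of 1370443 = 822265.80, rounded up to 822266; 822,266 required, 822,361 in favor — approved.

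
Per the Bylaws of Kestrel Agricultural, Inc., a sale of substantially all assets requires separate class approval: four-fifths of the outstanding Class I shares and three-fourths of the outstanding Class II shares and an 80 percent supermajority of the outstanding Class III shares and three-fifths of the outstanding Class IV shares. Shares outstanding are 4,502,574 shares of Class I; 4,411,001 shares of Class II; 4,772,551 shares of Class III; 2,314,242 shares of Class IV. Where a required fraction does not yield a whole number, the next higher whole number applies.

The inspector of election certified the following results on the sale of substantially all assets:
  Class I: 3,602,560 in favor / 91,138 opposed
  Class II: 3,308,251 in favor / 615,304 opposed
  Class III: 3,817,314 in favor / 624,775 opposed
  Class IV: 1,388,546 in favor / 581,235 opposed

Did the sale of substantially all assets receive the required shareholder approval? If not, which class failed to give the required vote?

Not approved — the Class III shares did not give the required vote.

Class I: 4/5 of 4502574 = 3602059.20, rounded up to 3602060; 3,602,060 required, 3,602,560 in favor — approved.
Class II: 3/4 of 4411001 = 3308250.75, rounded up to 3308251; 3,308,251 required, 3,308,251 in favor — approved.
Class III: 4/5 of 4772551 = 3818040.80, rounded up to 3818041; 3,818,041 required, 3,817,314 in favor — not approved.
Class IV: 3/5 of 2314242 = 1388545.20, rounded up to 1388546; 1,388,546 required, 1,388,546 in favor — approved.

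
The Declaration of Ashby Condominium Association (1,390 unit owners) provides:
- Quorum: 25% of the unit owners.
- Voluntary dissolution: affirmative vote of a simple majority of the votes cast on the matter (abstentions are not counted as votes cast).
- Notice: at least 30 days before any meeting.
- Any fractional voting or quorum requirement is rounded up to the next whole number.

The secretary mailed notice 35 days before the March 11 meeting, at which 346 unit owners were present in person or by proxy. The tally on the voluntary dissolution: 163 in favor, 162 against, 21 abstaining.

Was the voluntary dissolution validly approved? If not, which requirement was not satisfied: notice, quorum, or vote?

Invalid — quorum requirement not satisfied.

Notice: 35 days given; 30 required. Satisfied.
Quorum: 25% of 1,390 = 347.50, rounded up to 348; 346 present. Not satisfied.
Vote: requires a majority of the votes cast (346 − 21 abstaining = 325); a majority of 325 is 163, so 163 needed; 163 in favor. Satisfied.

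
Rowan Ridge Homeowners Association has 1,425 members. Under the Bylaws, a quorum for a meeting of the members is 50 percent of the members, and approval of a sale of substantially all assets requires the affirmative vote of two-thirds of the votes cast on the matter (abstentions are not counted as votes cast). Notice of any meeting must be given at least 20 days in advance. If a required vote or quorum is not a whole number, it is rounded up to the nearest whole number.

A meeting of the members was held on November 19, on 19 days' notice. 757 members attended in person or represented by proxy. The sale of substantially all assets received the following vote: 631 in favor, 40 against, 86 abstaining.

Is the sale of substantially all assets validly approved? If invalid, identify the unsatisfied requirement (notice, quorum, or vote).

Notice: 19 days given; 20 required. Not satisfied.
Quorum: 50% of 1,425 = 712.50, rounded up to 713; 757 present. Satisfied.
Vote: requires two-thirds of the votes cast (757 − 86 abstaining = 671); 2/3 of 671 = 447.33, rounded up to 448, so 448 needed; 631 in favor. Satisfied.

Invalid — notice requirement not satisfied.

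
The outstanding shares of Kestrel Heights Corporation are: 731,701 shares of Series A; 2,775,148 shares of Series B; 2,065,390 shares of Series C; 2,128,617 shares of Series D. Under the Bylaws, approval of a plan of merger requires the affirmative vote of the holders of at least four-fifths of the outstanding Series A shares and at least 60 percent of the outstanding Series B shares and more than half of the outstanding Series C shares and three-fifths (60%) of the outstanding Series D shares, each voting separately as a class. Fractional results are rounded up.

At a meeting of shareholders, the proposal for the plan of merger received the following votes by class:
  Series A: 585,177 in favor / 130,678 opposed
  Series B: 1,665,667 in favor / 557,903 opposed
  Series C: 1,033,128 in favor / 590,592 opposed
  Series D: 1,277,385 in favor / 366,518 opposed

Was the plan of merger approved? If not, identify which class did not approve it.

Series A: 4/5 of 731701 = 585360.80, rounded up to 585361; 585,361 required, 585,177 in favor — not approved.
Series B: 3/5 of 2775148 = 1665088.80, rounded up to 1665089; 1,665,089 required, 1,665,667 in favor — approved.
Series C: a majority of 2065390 is 1032696; 1,032,696 required, 1,033,128 in favor — approved.
Series D: 3/5 of 2128617 = 1277170.20, rounded up to 1277171; 1,277,171 required, 1,277,385 in favor — approved.

Not approved — the Series A shares did not give the required vote.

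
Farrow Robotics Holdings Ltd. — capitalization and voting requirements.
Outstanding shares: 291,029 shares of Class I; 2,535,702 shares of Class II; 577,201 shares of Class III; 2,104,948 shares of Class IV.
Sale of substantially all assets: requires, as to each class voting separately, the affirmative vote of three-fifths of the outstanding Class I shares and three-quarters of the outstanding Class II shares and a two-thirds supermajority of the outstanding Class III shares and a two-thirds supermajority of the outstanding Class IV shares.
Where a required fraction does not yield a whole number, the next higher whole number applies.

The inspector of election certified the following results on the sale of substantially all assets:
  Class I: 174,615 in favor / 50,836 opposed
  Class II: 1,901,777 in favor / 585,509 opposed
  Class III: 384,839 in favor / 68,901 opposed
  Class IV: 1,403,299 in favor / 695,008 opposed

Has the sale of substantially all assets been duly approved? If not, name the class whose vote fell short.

Class I: 3/5 of 291029 = 174617.40, rounded up to 174618; 174,618 required, 174,615 in favor — not approved.
Class II: 3/4 of 2535702 = 1901776.50, rounded up to 1901777; 1,901,777 required, 1,901,777 in favor — approved.
Class III: 2/3 of 577201 = 384800.67, rounded up to 384801; 384,801 required, 384,839 in favor — approved.
Class IV: 2/3 of 2104948 = 1403298.67, rounded up to 1403299; 1,403,299 required, 1,403,299 in favor — approved.

Not approved — the Class I shares did not give the required vote.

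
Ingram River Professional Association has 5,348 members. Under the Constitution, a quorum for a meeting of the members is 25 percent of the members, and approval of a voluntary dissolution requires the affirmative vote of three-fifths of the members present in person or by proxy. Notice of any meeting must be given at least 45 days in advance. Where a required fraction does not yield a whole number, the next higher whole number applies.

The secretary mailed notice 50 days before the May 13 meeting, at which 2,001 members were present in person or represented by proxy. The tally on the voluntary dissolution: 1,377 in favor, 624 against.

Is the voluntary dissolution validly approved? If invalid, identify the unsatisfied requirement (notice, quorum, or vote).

Valid — all requirements satisfied.

Notice: 50 days given; 45 required. Satisfied.
Quorum: 25% of 5,348 = 1,337; 2,001 present. Satisfied.
Vote: requires three-fifths of those present (2,001); 3/5 of 2001 = 1200.60, rounded up to 1201, so 1,201 needed; 1,377 in favor. Satisfied.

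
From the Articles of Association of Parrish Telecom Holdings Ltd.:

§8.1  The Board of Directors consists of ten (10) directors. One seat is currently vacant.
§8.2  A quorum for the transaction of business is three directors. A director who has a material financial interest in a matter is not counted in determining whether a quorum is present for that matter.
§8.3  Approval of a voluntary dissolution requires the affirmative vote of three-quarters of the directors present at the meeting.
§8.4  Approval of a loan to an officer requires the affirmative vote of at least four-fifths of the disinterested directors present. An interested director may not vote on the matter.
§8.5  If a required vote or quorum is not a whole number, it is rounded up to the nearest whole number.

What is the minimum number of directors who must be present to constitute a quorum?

3

The quorum is fixed at 3.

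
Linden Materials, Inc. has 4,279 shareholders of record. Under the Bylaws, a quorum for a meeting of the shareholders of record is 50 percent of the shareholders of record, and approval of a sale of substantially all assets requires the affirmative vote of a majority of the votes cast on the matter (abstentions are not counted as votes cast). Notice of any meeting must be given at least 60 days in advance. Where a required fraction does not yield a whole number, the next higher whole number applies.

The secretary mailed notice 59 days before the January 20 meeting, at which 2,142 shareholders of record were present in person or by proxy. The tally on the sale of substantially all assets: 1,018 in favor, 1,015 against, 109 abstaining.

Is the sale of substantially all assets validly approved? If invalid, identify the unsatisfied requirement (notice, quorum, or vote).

Invalid — notice requirement not satisfied.

Notice: 59 days given; 60 required. Not satisfied.
Quorum: 50% of 4,279 = 2,139.50, rounded up to 2,140; 2,142 present. Satisfied.
Vote: requires a majority of the votes cast (2,142 − 109 abstaining = 2,033); a majority of 2033 is 1017, so 1,017 needed; 1,018 in favor. Satisfied.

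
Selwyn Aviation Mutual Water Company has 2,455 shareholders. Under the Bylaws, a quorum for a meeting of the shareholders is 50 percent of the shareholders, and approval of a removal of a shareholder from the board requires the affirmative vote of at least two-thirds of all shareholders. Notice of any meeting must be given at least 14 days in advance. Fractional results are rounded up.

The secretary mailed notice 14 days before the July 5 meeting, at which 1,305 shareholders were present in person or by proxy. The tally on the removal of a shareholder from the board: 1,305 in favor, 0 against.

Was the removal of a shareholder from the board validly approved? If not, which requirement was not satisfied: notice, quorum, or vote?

Notice: 14 days given; 14 required. Satisfied.
Quorum: 50% of 2,455 = 1,227.50, rounded up to 1,228; 1,305 present. Satisfied.
Vote: requires two-thirds of all shareholders (2,455); 2/3 of 2455 = 1636.67, rounded up to 1637, so 1,637 needed; 1,305 in favor. Not satisfied.

Invalid — vote requirement not satisfied.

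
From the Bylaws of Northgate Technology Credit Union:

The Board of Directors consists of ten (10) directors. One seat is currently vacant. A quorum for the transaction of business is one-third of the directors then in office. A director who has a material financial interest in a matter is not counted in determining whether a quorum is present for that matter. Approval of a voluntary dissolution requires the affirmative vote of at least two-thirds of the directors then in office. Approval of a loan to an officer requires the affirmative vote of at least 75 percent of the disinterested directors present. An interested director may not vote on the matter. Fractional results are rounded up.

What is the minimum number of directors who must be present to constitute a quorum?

3

1/3 of 9 = 3.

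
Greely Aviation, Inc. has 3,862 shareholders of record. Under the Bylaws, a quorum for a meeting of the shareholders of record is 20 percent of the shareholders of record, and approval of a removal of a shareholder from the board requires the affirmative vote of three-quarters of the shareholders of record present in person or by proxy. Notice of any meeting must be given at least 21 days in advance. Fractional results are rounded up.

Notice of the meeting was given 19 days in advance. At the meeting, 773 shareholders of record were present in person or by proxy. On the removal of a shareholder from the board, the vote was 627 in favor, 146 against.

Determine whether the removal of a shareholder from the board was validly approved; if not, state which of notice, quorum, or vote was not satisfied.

Notice: 19 days given; 21 required. Not satisfied.
Quorum: 20% of 3,862 = 772.40, rounded up to 773; 773 present. Satisfied.
Vote: requires three-fourths of those present (773); 3/4 of 773 = 579.75, rounded up to 580, so 580 needed; 627 in favor. Satisfied.

Invalid — notice requirement not satisfied.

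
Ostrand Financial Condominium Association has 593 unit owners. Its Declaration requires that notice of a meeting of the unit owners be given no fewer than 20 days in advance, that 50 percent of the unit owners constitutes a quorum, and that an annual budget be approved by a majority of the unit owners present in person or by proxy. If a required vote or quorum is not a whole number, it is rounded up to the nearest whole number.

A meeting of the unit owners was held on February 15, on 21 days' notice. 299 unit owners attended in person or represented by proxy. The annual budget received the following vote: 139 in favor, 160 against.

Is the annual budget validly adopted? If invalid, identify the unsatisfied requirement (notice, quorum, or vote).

Notice: 21 days given; 20 required. Satisfied.
Quorum: 50% of 593 = 296.50, rounded up to 297; 299 present. Satisfied.
Vote: requires a majority of those present (299); a majority of 299 is 150, so 150 needed; 139 in favor. Not satisfied.

Invalid — vote requirement not satisfied.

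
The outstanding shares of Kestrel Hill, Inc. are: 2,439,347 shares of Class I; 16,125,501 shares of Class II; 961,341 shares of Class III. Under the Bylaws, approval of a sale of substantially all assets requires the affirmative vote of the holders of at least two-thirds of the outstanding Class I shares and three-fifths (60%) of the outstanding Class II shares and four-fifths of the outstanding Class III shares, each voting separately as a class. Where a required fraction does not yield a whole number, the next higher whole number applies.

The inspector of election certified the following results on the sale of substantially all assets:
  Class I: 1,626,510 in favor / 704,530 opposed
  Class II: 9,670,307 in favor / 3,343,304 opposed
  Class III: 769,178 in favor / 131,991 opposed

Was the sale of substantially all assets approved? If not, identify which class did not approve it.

Class I: 2/3 of 2439347 = 1626231.33, rounded up to 1626232; 1,626,232 required, 1,626,510 in favor — approved.
Class II: 3/5 of 16125501 = 9675300.60, rounded up to 9675301; 9,675,301 required, 9,670,307 in favor — not approved.
Class III: 4/5 of 961341 = 769072.80, rounded up to 769073; 769,073 required, 769,178 in favor — approved.

Not approved — the Class II shares did not give the required vote.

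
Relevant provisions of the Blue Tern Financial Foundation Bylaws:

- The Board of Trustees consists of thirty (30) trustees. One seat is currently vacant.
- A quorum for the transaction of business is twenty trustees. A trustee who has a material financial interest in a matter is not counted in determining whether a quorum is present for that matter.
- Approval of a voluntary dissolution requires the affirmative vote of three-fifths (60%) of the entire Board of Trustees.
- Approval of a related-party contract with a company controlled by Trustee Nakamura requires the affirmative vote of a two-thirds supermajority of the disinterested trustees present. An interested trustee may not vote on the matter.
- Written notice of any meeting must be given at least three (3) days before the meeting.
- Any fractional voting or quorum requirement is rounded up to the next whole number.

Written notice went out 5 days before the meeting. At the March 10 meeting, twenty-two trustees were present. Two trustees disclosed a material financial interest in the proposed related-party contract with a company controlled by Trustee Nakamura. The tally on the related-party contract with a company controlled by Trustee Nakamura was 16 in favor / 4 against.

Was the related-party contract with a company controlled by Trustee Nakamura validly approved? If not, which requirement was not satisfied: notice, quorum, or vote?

Valid — all requirements satisfied.

Notice: 5 days given; 3 required (5 ≥ 3). Satisfied.
Quorum: 22 present, but the 2 interested trustees do not count, leaving 20. Quorum is 20. Satisfied.
Vote: the related-party contract with a company controlled by Trustee Nakamura requires two-thirds of the disinterested trustees present (22 − 2 = 20). 2/3 of 20 = 13.33, rounded up to 14, so 14 affirmative votes are needed; 16 voted in favor. Satisfied.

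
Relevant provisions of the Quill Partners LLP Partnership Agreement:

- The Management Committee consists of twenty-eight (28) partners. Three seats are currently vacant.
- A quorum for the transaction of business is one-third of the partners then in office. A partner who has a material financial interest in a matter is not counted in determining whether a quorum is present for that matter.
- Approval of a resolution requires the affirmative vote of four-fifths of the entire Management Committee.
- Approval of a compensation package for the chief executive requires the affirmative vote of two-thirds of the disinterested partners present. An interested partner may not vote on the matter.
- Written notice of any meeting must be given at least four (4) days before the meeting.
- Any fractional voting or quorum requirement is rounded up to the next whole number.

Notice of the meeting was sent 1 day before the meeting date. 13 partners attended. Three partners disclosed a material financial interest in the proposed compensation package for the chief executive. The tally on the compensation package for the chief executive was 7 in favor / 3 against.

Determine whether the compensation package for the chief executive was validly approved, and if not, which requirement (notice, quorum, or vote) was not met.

Notice: 1 day given; 4 required (1 < 4). Not satisfied.
Quorum: 13 present, but the 3 interested partners do not count, leaving 10. Quorum is 9. Satisfied.
Vote: the compensation package for the chief executive requires two-thirds of the disinterested partners present (13 − 3 = 10). 2/3 of 10 = 6.67, rounded up to 7, so 7 affirmative votes are needed; 7 voted in favor. Satisfied.

Invalid — notice requirement not satisfied.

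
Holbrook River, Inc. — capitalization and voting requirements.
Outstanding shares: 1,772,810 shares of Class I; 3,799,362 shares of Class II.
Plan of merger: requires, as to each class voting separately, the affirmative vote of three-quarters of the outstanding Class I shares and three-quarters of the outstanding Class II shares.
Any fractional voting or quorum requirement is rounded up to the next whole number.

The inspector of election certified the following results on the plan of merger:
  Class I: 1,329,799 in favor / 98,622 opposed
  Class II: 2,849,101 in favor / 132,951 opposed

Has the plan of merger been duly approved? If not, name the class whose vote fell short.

Not approved — the Class II shares did not give the required vote.

Class I: 3/4 of 1772810 = 1329607.50, rounded up to 1329608; 1,329,608 required, 1,329,799 in favor — approved.
Class II: 3/4 of 3799362 = 2849521.50, rounded up to 2849522; 2,849,522 required, 2,849,101 in favor — not approved.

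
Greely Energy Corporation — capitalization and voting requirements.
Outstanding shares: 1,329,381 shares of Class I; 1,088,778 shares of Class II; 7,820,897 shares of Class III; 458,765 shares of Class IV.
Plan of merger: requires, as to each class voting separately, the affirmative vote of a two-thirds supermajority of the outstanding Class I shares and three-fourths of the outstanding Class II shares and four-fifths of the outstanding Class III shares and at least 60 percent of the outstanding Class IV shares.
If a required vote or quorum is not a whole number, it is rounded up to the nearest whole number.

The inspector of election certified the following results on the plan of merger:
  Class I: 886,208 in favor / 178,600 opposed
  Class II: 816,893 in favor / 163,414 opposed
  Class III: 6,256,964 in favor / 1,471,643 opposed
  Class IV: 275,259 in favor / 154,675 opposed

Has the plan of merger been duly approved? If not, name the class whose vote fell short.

Class I: 2/3 of 1329381 = 886254; 886,254 required, 886,208 in favor — not approved.
Class II: 3/4 of 1088778 = 816583.50, rounded up to 816584; 816,584 required, 816,893 in favor — approved.
Class III: 4/5 of 7820897 = 6256717.60, rounded up to 6256718; 6,256,718 required, 6,256,964 in favor — approved.
Class IV: 3/5 of 458765 = 275259; 275,259 required, 275,259 in favor — approved.

Not approved — the Class I shares did not give the required vote.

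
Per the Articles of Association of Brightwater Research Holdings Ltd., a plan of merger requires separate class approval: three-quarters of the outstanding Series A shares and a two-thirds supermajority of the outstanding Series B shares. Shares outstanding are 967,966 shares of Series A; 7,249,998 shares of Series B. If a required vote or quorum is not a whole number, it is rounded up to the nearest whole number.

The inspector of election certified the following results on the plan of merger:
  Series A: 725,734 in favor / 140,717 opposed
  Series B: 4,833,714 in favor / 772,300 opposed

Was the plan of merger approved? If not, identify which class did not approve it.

Series A: 3/4 of 967966 = 725974.50, rounded up to 725975; 725,975 required, 725,734 in favor — not approved.
Series B: 2/3 of 7249998 = 4833332; 4,833,332 required, 4,833,714 in favor — approved.

Not approved — the Series A shares did not give the required vote.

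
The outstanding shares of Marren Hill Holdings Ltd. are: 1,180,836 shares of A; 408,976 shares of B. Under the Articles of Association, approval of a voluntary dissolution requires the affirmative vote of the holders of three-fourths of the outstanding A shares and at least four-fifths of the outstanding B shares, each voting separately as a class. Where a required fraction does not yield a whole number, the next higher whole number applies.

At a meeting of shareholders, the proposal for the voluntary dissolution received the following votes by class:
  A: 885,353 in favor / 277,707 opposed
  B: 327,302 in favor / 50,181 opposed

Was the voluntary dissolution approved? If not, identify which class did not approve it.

A: 3/4 of 1180836 = 885627; 885,627 required, 885,353 in favor — not approved.
B: 4/5 of 408976 = 327180.80, rounded up to 327181; 327,181 required, 327,302 in favor — approved.

Not approved — the A shares did not give the required vote.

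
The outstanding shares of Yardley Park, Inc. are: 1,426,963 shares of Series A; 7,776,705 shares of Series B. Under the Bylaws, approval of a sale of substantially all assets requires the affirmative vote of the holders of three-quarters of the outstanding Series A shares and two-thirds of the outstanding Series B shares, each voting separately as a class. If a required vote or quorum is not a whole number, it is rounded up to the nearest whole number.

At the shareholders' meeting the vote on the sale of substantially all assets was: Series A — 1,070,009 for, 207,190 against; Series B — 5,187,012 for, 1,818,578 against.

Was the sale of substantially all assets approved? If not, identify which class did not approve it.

Not approved — the Series A shares did not give the required vote.

Series A: 3/4 of 1426963 = 1070222.25, rounded up to 1070223; 1,070,223 required, 1,070,009 in favor — not approved.
Series B: 2/3 of 7776705 = 5184470; 5,184,470 required, 5,187,012 in favor — approved.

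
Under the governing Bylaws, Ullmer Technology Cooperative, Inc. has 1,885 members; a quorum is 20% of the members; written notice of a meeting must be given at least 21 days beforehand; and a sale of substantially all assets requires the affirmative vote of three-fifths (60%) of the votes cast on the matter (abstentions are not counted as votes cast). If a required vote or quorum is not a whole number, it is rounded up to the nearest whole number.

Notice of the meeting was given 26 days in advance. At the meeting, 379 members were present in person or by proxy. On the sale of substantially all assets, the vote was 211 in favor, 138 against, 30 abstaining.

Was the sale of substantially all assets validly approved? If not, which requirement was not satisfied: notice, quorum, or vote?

Notice: 26 days given; 21 required. Satisfied.
Quorum: 20% of 1,885 = 377; 379 present. Satisfied.
Vote: requires three-fifths of the votes cast (379 − 30 abstaining = 349); 3/5 of 349 = 209.40, rounded up to 210, so 210 needed; 211 in favor. Satisfied.

Valid — all requirements satisfied.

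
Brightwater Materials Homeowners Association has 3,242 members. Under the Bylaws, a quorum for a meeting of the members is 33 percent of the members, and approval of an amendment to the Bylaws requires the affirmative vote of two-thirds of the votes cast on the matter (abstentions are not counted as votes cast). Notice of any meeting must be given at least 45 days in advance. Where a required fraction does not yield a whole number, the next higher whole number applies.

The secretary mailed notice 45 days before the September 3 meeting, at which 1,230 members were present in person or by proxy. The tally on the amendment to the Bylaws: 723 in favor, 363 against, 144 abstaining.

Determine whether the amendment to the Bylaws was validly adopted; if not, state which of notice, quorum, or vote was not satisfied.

Notice: 45 days given; 45 required. Satisfied.
Quorum: 33% of 3,242 = 1,069.86, rounded up to 1,070; 1,230 present. Satisfied.
Vote: requires two-thirds of the votes cast (1,230 − 144 abstaining = 1,086); 2/3 of 1086 = 724, so 724 needed; 723 in favor. Not satisfied.

Invalid — vote requirement not satisfied.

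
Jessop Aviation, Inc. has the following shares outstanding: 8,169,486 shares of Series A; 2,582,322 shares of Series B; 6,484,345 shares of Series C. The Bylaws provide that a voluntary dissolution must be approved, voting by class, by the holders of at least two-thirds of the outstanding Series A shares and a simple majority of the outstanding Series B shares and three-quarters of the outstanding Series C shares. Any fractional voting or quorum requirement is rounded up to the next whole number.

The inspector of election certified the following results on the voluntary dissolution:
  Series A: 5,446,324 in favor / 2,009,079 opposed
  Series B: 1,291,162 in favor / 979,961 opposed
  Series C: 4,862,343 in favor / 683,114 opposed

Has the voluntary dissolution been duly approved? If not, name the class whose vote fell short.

Not approved — the Series C shares did not give the required vote.

Series A: 2/3 of 8169486 = 5446324; 5,446,324 required, 5,446,324 in favor — approved.
Series B: a majority of 2582322 is 1291162; 1,291,162 required, 1,291,162 in favor — approved.
Series C: 3/4 of 6484345 = 4863258.75, rounded up to 4863259; 4,863,259 required, 4,862,343 in favor — not approved.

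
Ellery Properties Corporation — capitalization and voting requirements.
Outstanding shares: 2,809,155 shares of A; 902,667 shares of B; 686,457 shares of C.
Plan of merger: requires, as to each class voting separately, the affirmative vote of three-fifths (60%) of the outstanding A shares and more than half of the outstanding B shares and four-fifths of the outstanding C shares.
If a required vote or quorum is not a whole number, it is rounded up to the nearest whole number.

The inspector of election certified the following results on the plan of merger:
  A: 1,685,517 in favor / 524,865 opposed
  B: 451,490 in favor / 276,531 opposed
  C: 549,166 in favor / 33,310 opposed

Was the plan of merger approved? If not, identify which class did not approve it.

A: 3/5 of 2809155 = 1685493; 1,685,493 required, 1,685,517 in favor — approved.
B: a majority of 902667 is 451334; 451,334 required, 451,490 in favor — approved.
C: 4/5 of 686457 = 549165.60, rounded up to 549166; 549,166 required, 549,166 in favor — approved.

Approved — every class gave the required vote.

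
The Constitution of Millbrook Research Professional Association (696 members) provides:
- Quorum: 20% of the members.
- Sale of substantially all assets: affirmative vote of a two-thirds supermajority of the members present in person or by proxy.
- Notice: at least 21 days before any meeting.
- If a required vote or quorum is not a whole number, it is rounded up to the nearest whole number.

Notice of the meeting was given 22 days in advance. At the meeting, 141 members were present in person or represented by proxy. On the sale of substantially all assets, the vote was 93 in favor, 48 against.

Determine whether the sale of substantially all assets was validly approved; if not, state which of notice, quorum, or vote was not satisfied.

Invalid — vote requirement not satisfied.

Notice: 22 days given; 21 required. Satisfied.
Quorum: 20% of 696 = 139.20, rounded up to 140; 141 present. Satisfied.
Vote: requires two-thirds of those present (141); 2/3 of 141 = 94, so 94 needed; 93 in favor. Not satisfied.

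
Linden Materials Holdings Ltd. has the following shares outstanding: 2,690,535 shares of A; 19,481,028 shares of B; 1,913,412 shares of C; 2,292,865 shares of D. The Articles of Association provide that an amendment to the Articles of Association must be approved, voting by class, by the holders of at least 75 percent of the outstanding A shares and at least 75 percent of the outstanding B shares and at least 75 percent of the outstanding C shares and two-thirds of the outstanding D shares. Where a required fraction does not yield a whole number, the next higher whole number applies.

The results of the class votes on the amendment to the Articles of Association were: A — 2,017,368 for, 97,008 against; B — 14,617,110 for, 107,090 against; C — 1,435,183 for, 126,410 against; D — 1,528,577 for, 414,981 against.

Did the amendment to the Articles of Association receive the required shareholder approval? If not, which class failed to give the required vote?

A: 3/4 of 2690535 = 2017901.25, rounded up to 2017902; 2,017,902 required, 2,017,368 in favor — not approved.
B: 3/4 of 19481028 = 14610771; 14,610,771 required, 14,617,110 in favor — approved.
C: 3/4 of 1913412 = 1435059; 1,435,059 required, 1,435,183 in favor — approved.
D: 2/3 of 2292865 = 1528576.67, rounded up to 1528577; 1,528,577 required, 1,528,577 in favor — approved.

Not approved — the A shares did not give the required vote.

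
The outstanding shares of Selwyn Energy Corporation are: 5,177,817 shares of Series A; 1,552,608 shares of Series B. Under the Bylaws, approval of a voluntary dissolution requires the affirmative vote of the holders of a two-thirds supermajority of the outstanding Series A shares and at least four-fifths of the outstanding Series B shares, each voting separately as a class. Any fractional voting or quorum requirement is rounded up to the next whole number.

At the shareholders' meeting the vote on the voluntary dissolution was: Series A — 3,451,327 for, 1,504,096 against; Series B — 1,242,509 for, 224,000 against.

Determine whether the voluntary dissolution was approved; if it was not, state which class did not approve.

Not approved — the Series A shares did not give the required vote.

Series A: 2/3 of 5177817 = 3451878; 3,451,878 required, 3,451,327 in favor — not approved.
Series B: 4/5 of 1552608 = 1242086.40, rounded up to 1242087; 1,242,087 required, 1,242,509 in favor — approved.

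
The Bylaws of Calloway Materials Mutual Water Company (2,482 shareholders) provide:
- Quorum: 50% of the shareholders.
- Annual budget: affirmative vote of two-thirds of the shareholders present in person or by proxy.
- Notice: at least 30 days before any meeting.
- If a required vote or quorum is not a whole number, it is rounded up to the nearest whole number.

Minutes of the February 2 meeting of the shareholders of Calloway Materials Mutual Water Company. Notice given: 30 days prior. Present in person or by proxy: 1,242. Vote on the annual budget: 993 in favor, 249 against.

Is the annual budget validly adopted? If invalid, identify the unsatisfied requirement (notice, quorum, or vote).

Valid — all requirements satisfied.

Notice: 30 days given; 30 required. Satisfied.
Quorum: 50% of 2,482 = 1,241; 1,242 present. Satisfied.
Vote: requires two-thirds of those present (1,242); 2/3 of 1242 = 828, so 828 needed; 993 in favor. Satisfied.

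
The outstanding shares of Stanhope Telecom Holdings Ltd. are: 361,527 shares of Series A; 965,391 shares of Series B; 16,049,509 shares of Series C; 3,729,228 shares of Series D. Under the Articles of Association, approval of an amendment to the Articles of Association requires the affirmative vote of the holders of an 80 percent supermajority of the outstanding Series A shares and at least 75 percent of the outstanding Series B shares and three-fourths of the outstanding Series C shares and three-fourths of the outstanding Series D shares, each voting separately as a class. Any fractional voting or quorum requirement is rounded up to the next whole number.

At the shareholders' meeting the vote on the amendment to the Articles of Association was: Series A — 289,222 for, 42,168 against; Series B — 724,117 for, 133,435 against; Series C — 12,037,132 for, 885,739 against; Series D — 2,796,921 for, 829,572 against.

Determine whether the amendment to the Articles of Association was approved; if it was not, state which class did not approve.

Series A: 4/5 of 361527 = 289221.60, rounded up to 289222; 289,222 required, 289,222 in favor — approved.
Series B: 3/4 of 965391 = 724043.25, rounded up to 724044; 724,044 required, 724,117 in favor — approved.
Series C: 3/4 of 16049509 = 12037131.75, rounded up to 12037132; 12,037,132 required, 12,037,132 in favor — approved.
Series D: 3/4 of 3729228 = 2796921; 2,796,921 required, 2,796,921 in favor — approved.

Approved — every class gave the required vote.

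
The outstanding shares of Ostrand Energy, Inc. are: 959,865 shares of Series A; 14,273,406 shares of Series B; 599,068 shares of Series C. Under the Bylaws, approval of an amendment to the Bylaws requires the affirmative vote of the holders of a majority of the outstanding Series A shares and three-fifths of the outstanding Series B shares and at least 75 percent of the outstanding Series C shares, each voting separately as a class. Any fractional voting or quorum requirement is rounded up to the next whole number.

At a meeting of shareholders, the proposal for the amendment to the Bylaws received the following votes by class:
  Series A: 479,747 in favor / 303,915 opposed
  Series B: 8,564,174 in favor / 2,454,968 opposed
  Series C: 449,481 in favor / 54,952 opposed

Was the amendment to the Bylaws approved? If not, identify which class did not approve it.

Not approved — the Series A shares did not give the required vote.

Series A: a majority of 959865 is 479933; 479,933 required, 479,747 in favor — not approved.
Series B: 3/5 of 14273406 = 8564043.60, rounded up to 8564044; 8,564,044 required, 8,564,174 in favor — approved.
Series C: 3/4 of 599068 = 449301; 449,301 required, 449,481 in favor — approved.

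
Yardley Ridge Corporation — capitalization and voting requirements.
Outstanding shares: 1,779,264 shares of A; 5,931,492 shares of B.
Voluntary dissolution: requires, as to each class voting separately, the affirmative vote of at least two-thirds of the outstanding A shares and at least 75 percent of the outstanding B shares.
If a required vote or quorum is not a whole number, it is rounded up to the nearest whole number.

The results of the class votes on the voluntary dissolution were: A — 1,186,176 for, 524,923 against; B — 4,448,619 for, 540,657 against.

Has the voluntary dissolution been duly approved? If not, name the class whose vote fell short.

A: 2/3 of 1779264 = 1186176; 1,186,176 required, 1,186,176 in favor — approved.
B: 3/4 of 5931492 = 4448619; 4,448,619 required, 4,448,619 in favor — approved.

Approved — every class gave the required vote.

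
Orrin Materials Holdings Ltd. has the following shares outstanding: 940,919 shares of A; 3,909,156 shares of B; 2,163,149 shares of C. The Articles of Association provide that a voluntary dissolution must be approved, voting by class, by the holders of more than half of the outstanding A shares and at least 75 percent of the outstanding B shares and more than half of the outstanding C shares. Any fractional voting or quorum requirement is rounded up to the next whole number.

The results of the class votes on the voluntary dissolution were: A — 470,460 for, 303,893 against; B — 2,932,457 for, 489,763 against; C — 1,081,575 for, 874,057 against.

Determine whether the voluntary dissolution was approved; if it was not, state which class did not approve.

A: a majority of 940919 is 470460; 470,460 required, 470,460 in favor — approved.
B: 3/4 of 3909156 = 2931867; 2,931,867 required, 2,932,457 in favor — approved.
C: a majority of 2163149 is 1081575; 1,081,575 required, 1,081,575 in favor — approved.

Approved — every class gave the required vote.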